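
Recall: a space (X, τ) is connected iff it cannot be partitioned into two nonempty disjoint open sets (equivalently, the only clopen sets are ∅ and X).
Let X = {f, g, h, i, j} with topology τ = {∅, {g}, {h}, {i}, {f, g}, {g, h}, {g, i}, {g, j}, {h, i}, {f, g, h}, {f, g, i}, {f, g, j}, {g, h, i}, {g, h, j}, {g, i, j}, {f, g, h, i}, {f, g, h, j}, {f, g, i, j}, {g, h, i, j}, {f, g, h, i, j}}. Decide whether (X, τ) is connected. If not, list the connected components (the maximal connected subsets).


(X, τ) is disconnected; components = [{h}, {i}, {f, g, j}].

Find clopen sets (U ∈ τ with X ∖ U ∈ τ):
  U = ∅, X ∖ U = {f, g, h, i, j} — both open, so U is clopen.
  U = {h}, X ∖ U = {f, g, i, j} — both open, so U is clopen.
  U = {i}, X ∖ U = {f, g, h, j} — both open, so U is clopen.
  U = {h, i}, X ∖ U = {f, g, j} — both open, so U is clopen.
  U = {f, g, j}, X ∖ U = {h, i} — both open, so U is clopen.
  U = {f, g, h, j}, X ∖ U = {i} — both open, so U is clopen.
  U = {f, g, i, j}, X ∖ U = {h} — both open, so U is clopen.
  U = {f, g, h, i, j}, X ∖ U = ∅ — both open, so U is clopen.
Nontrivial clopen(s) exist: e.g. {h}. So (X, τ) is disconnected.
Compute connected components by grouping points that agree on all clopens:
  component: {h}
  component: {i}
  component: {f, g, j}


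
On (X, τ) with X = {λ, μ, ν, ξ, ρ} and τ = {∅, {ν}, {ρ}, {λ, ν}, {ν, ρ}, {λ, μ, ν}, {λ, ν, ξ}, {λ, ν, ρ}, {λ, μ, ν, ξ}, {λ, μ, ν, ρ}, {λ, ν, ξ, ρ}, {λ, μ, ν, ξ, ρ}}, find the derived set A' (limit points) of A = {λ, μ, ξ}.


A' = {μ, ξ}

For each x ∈ X, list the open sets U ∈ τ with x ∈ U, then check whether U ∩ (A ∖ {x}) ≠ ∅ for every such U.
  x = λ: open {λ, ν} ∋ x has {λ, ν} ∩ (A ∖ {λ}) = ∅, so x is NOT a limit point.
  x = μ: opens ∋ x are {λ, μ, ν}, {λ, μ, ν, ξ}, {λ, μ, ν, ρ}, {λ, μ, ν, ξ, ρ}; each meets A ∖ {μ}, so x IS a limit point.
  x = ν: open {ν} ∋ x has {ν} ∩ (A ∖ {ν}) = ∅, so x is NOT a limit point.
  x = ξ: opens ∋ x are {λ, ν, ξ}, {λ, μ, ν, ξ}, {λ, ν, ξ, ρ}, {λ, μ, ν, ξ, ρ}; each meets A ∖ {ξ}, so x IS a limit point.
  x = ρ: open {ρ} ∋ x has {ρ} ∩ (A ∖ {ρ}) = ∅, so x is NOT a limit point.
Collecting: A' = {μ, ξ}.


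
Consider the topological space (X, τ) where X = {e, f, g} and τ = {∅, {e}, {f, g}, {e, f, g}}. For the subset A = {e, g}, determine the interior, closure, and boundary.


int(A) = {e}, cl(A) = {e, f, g}, ∂A = {f, g}.

Closed sets in (X, τ) are complements of opens:
  closed(X, τ) = {∅, {e}, {f, g}, {e, f, g}}.
int(A) = ⋃ {U ∈ τ : U ⊆ A}. Opens contained in A: ∅, {e}.
Taking the union of these: int(A) = {e}.
cl(A) = ⋂ {C closed : A ⊆ C}. Closed sets containing A: {e, f, g}.
Intersecting these: cl(A) = {e, f, g}.
∂A = cl(A) ∖ int(A) = {e, f, g} ∖ {e} = {f, g}.


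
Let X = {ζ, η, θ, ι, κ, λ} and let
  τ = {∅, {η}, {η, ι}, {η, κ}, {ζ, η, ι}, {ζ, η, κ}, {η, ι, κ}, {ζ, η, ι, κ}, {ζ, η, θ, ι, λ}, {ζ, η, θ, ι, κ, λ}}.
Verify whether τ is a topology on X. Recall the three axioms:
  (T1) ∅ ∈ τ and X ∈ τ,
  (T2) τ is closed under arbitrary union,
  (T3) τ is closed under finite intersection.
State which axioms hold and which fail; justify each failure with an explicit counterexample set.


τ is NOT a topology on X.

Axiom (T1): ∅ ∈ τ? Yes; X ∈ τ? Yes.
Axiom (T2/T3): check pairwise unions and intersections of members of τ.
Counterexample for (T3): {ζ, η, ι} ∩ {ζ, η, κ} = {ζ, η} ∉ τ. Therefore τ is NOT a topology.


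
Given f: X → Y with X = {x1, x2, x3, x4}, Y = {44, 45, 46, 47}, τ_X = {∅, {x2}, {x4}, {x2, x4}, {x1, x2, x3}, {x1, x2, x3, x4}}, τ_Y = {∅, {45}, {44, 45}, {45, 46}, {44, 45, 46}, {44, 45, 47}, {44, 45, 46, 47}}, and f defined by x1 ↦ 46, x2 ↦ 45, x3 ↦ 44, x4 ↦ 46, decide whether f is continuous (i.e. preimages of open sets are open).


f is NOT continuous.

Compute f^{-1}(U) for each U ∈ τ_Y:
  U = ∅: f^{-1}(U) = ∅ ∈ τ_X ✓.
  U = {45}: f^{-1}(U) = {x2} ∈ τ_X ✓.
  U = {44, 45}: f^{-1}(U) = {x2, x3} ∉ τ_X ✗.
  U = {45, 46}: f^{-1}(U) = {x1, x2, x4} ∉ τ_X ✗.
  U = {44, 45, 46}: f^{-1}(U) = {x1, x2, x3, x4} ∈ τ_X ✓.
  U = {44, 45, 47}: f^{-1}(U) = {x2, x3} ∉ τ_X ✗.
  U = {44, 45, 46, 47}: f^{-1}(U) = {x1, x2, x3, x4} ∈ τ_X ✓.
Found U = {44, 45} with f^{-1}(U) = {x2, x3} not in τ_X. Therefore f is NOT continuous.


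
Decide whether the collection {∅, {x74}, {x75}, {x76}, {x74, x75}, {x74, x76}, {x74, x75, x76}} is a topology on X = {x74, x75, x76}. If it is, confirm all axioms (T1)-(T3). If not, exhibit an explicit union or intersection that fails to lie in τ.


τ is NOT a topology on X.

Axiom (T1): ∅ ∈ τ? Yes; X ∈ τ? Yes.
Axiom (T2/T3): check pairwise unions and intersections of members of τ.
Counterexample for (T2): {x75} ∪ {x76} = {x75, x76} ∉ τ. Therefore τ is NOT a topology.


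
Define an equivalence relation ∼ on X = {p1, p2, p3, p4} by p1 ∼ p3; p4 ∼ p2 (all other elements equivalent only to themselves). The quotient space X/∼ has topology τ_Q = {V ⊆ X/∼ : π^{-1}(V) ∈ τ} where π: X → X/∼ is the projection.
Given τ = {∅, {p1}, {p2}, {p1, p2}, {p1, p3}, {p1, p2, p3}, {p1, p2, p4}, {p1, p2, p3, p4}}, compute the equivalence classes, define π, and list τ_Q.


X/∼ = {[p1=p3], [p2=p4]}; |τ_Q| = 3.

Equivalence classes: [p1=p3], [p2=p4].
Quotient map π: X → X/∼ sends p1 ↦ [p1=p3], p2 ↦ [p2=p4], p3 ↦ [p1=p3], p4 ↦ [p2=p4].
For each subset V ⊆ X/∼, compute π^{-1}(V) ⊆ X and check whether π^{-1}(V) ∈ τ. V is open in τ_Q iff π^{-1}(V) ∈ τ.
  V = {}: π^{-1}(V) = ∅ ∈ τ ✓.
  V = {[p1=p3]}: π^{-1}(V) = {p1, p3} ∈ τ ✓.
  V = {[p2=p4]}: π^{-1}(V) = {p2, p4} ∉ τ ✗.
  V = {[p1=p3], [p2=p4]}: π^{-1}(V) = {p1, p2, p3, p4} ∈ τ ✓.
Open sets in the quotient: τ_Q = {{}, {[p1=p3]}, {[p1=p3], [p2=p4]}} (3 elements).


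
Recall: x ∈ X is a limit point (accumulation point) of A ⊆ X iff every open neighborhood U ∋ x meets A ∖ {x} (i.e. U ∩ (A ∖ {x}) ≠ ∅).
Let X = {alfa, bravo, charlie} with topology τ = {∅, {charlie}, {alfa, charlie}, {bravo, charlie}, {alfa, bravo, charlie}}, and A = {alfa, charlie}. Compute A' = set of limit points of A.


A' = {alfa, bravo}

For each x ∈ X, list the open sets U ∈ τ with x ∈ U, then check whether U ∩ (A ∖ {x}) ≠ ∅ for every such U.
  x = alfa: opens ∋ x are {alfa, charlie}, {alfa, bravo, charlie}; each meets A ∖ {alfa}, so x IS a limit point.
  x = bravo: opens ∋ x are {bravo, charlie}, {alfa, bravo, charlie}; each meets A ∖ {bravo}, so x IS a limit point.
  x = charlie: open {charlie} ∋ x has {charlie} ∩ (A ∖ {charlie}) = ∅, so x is NOT a limit point.
Collecting: A' = {alfa, bravo}.


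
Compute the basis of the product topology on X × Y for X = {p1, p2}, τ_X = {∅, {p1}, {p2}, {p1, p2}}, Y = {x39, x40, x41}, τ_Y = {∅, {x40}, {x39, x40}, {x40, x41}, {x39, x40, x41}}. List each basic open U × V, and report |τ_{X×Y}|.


Basis B = {∅ × ∅, {p1} × {x40}, {p2} × {x40}, {p1} × {x39, x40}, {p1} × {x40, x41}, {p1, p2} × {x40}, {p2} × {x39, x40}, {p2} × {x40, x41}, {p1} × {x39, x40, x41}, {p2} × {x39, x40, x41}, {p1, p2} × {x39, x40}, {p1, p2} × {x40, x41}, {p1, p2} × {x39, x40, x41}}; |τ_{X×Y}| = 25.

Enumerate products U × V with U ∈ τ_X, V ∈ τ_Y (deduplicated):
  ∅ × ∅ = {} (∅)
  {p1} × {x40} = {(p1,x40)}
  {p2} × {x40} = {(p2,x40)}
  {p1} × {x39, x40} = {(p1,x39), (p1,x40)}
  {p1} × {x40, x41} = {(p1,x40), (p1,x41)}
  {p1, p2} × {x40} = {(p1,x40), (p2,x40)}
  {p2} × {x39, x40} = {(p2,x39), (p2,x40)}
  {p2} × {x40, x41} = {(p2,x40), (p2,x41)}
  {p1} × {x39, x40, x41} = {(p1,x39), (p1,x40), (p1,x41)}
  {p2} × {x39, x40, x41} = {(p2,x39), (p2,x40), (p2,x41)}
  {p1, p2} × {x39, x40} = {(p1,x39), (p1,x40), (p2,x39), (p2,x40)}
  {p1, p2} × {x40, x41} = {(p1,x40), (p1,x41), (p2,x40), (p2,x41)}
  {p1, p2} × {x39, x40, x41} = {(p1,x39), (p1,x40), (p1,x41), (p2,x39), (p2,x40), (p2,x41)}
These 13 distinct sets form the basis B.
Close under arbitrary unions to get τ_{X×Y}; counting gives |τ_{X×Y}| = 25.


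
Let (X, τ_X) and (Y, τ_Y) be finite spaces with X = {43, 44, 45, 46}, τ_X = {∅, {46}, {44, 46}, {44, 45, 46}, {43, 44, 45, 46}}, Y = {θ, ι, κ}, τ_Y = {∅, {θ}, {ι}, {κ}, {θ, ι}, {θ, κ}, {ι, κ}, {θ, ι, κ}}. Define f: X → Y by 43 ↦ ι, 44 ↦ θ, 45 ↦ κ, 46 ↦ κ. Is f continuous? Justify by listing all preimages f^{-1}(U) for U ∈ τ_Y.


f is NOT continuous.

Compute f^{-1}(U) for each U ∈ τ_Y:
  U = ∅: f^{-1}(U) = ∅ ∈ τ_X ✓.
  U = {θ}: f^{-1}(U) = {44} ∉ τ_X ✗.
  U = {ι}: f^{-1}(U) = {43} ∉ τ_X ✗.
  U = {κ}: f^{-1}(U) = {45, 46} ∉ τ_X ✗.
  U = {θ, ι}: f^{-1}(U) = {43, 44} ∉ τ_X ✗.
  U = {θ, κ}: f^{-1}(U) = {44, 45, 46} ∈ τ_X ✓.
  U = {ι, κ}: f^{-1}(U) = {43, 45, 46} ∉ τ_X ✗.
  U = {θ, ι, κ}: f^{-1}(U) = {43, 44, 45, 46} ∈ τ_X ✓.
Found U = {θ} with f^{-1}(U) = {44} not in τ_X. Therefore f is NOT continuous.


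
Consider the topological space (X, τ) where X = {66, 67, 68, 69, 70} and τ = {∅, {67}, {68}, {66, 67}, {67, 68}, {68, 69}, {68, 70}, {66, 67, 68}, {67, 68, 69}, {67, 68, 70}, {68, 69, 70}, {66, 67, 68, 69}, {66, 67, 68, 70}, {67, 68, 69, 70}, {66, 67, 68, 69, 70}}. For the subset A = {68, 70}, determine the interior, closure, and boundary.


int(A) = {68, 70}, cl(A) = {68, 69, 70}, ∂A = {69}.

Closed sets in (X, τ) are complements of opens:
  closed(X, τ) = {∅, {66}, {69}, {70}, {66, 67}, {66, 69}, {66, 70}, {69, 70}, {66, 67, 69}, {66, 67, 70}, {66, 69, 70}, {68, 69, 70}, {66, 67, 69, 70}, {66, 68, 69, 70}, {66, 67, 68, 69, 70}}.
int(A) = ⋃ {U ∈ τ : U ⊆ A}. Opens contained in A: ∅, {68}, {68, 70}.
Taking the union of these: int(A) = {68, 70}.
cl(A) = ⋂ {C closed : A ⊆ C}. Closed sets containing A: {68, 69, 70}, {66, 68, 69, 70}, {66, 67, 68, 69, 70}.
Intersecting these: cl(A) = {68, 69, 70}.
∂A = cl(A) ∖ int(A) = {68, 69, 70} ∖ {68, 70} = {69}.


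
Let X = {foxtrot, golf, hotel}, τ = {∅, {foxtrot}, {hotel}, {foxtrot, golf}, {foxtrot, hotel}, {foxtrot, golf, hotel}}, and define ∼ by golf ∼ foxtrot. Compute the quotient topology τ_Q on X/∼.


X/∼ = {[foxtrot=golf], [hotel]}; |τ_Q| = 4.

Equivalence classes: [foxtrot=golf], [hotel].
Quotient map π: X → X/∼ sends foxtrot ↦ [foxtrot=golf], golf ↦ [foxtrot=golf], hotel ↦ [hotel].
For each subset V ⊆ X/∼, compute π^{-1}(V) ⊆ X and check whether π^{-1}(V) ∈ τ. V is open in τ_Q iff π^{-1}(V) ∈ τ.
  V = {}: π^{-1}(V) = ∅ ∈ τ ✓.
  V = {[foxtrot=golf]}: π^{-1}(V) = {foxtrot, golf} ∈ τ ✓.
  V = {[hotel]}: π^{-1}(V) = {hotel} ∈ τ ✓.
  V = {[foxtrot=golf], [hotel]}: π^{-1}(V) = {foxtrot, golf, hotel} ∈ τ ✓.
Open sets in the quotient: τ_Q = {{}, {[foxtrot=golf]}, {[hotel]}, {[foxtrot=golf], [hotel]}} (4 elements).


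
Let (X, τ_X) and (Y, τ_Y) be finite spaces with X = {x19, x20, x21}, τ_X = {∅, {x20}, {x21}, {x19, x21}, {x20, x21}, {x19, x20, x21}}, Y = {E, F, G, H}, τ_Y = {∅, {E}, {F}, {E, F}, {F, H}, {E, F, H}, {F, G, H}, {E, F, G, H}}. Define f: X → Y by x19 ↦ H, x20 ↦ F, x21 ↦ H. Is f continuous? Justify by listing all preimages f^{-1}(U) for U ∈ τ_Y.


f IS continuous.

Compute f^{-1}(U) for each U ∈ τ_Y:
  U = ∅: f^{-1}(U) = ∅ ∈ τ_X ✓.
  U = {E}: f^{-1}(U) = ∅ ∈ τ_X ✓.
  U = {F}: f^{-1}(U) = {x20} ∈ τ_X ✓.
  U = {E, F}: f^{-1}(U) = {x20} ∈ τ_X ✓.
  U = {F, H}: f^{-1}(U) = {x19, x20, x21} ∈ τ_X ✓.
  U = {E, F, H}: f^{-1}(U) = {x19, x20, x21} ∈ τ_X ✓.
  U = {F, G, H}: f^{-1}(U) = {x19, x20, x21} ∈ τ_X ✓.
  U = {E, F, G, H}: f^{-1}(U) = {x19, x20, x21} ∈ τ_X ✓.
Every preimage lies in τ_X, so f IS continuous.


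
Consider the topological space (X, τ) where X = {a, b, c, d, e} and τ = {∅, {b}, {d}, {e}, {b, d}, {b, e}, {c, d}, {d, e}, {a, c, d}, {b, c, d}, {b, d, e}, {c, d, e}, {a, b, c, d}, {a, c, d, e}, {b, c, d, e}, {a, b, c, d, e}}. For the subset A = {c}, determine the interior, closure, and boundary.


int(A) = ∅, cl(A) = {a, c}, ∂A = {a, c}.

Closed sets in (X, τ) are complements of opens:
  closed(X, τ) = {∅, {a}, {b}, {e}, {a, b}, {a, c}, {a, e}, {b, e}, {a, b, c}, {a, b, e}, {a, c, d}, {a, c, e}, {a, b, c, d}, {a, b, c, e}, {a, c, d, e}, {a, b, c, d, e}}.
int(A) = ⋃ {U ∈ τ : U ⊆ A}. Opens contained in A: ∅.
Taking the union of these: int(A) = ∅.
cl(A) = ⋂ {C closed : A ⊆ C}. Closed sets containing A: {a, c}, {a, b, c}, {a, c, d}, {a, c, e}, {a, b, c, d}, {a, b, c, e}, {a, c, d, e}, {a, b, c, d, e}.
Intersecting these: cl(A) = {a, c}.
∂A = cl(A) ∖ int(A) = {a, c} ∖ ∅ = {a, c}.


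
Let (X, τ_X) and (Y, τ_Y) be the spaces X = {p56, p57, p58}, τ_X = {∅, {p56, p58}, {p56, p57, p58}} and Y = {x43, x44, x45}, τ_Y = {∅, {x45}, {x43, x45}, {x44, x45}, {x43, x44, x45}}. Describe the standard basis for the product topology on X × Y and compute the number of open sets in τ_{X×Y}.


Basis B = {∅ × ∅, {p56, p58} × {x45}, {p56, p57, p58} × {x45}, {p56, p58} × {x43, x45}, {p56, p58} × {x44, x45}, {p56, p58} × {x43, x44, x45}, {p56, p57, p58} × {x43, x45}, {p56, p57, p58} × {x44, x45}, {p56, p57, p58} × {x43, x44, x45}}; |τ_{X×Y}| = 14.

Enumerate products U × V with U ∈ τ_X, V ∈ τ_Y (deduplicated):
  ∅ × ∅ = {} (∅)
  {p56, p58} × {x45} = {(p56,x45), (p58,x45)}
  {p56, p57, p58} × {x45} = {(p56,x45), (p57,x45), (p58,x45)}
  {p56, p58} × {x43, x45} = {(p56,x43), (p56,x45), (p58,x43), (p58,x45)}
  {p56, p58} × {x44, x45} = {(p56,x44), (p56,x45), (p58,x44), (p58,x45)}
  {p56, p58} × {x43, x44, x45} = {(p56,x43), (p56,x44), (p56,x45), (p58,x43), (p58,x44), (p58,x45)}
  {p56, p57, p58} × {x43, x45} = {(p56,x43), (p56,x45), (p57,x43), (p57,x45), (p58,x43), (p58,x45)}
  {p56, p57, p58} × {x44, x45} = {(p56,x44), (p56,x45), (p57,x44), (p57,x45), (p58,x44), (p58,x45)}
  {p56, p57, p58} × {x43, x44, x45} = {(p56,x43), (p56,x44), (p56,x45), (p57,x43), (p57,x44), (p57,x45), (p58,x43), (p58,x44), (p58,x45)}
These 9 distinct sets form the basis B.
Close under arbitrary unions to get τ_{X×Y}; counting gives |τ_{X×Y}| = 14.


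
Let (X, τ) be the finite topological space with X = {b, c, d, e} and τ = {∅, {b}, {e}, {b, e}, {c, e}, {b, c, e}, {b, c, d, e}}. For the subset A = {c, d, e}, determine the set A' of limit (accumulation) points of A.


A' = {c, d}

For each x ∈ X, list the open sets U ∈ τ with x ∈ U, then check whether U ∩ (A ∖ {x}) ≠ ∅ for every such U.
  x = b: open {b} ∋ x has {b} ∩ (A ∖ {b}) = ∅, so x is NOT a limit point.
  x = c: opens ∋ x are {c, e}, {b, c, e}, {b, c, d, e}; each meets A ∖ {c}, so x IS a limit point.
  x = d: opens ∋ x are {b, c, d, e}; each meets A ∖ {d}, so x IS a limit point.
  x = e: open {e} ∋ x has {e} ∩ (A ∖ {e}) = ∅, so x is NOT a limit point.
Collecting: A' = {c, d}.


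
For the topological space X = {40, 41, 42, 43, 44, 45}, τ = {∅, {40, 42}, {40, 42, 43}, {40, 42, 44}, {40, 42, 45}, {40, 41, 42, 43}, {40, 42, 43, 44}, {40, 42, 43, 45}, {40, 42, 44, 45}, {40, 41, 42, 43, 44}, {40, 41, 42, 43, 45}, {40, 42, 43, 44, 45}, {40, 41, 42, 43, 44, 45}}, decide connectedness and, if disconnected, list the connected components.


(X, τ) is connected.

Find clopen sets (U ∈ τ with X ∖ U ∈ τ):
  U = ∅, X ∖ U = {40, 41, 42, 43, 44, 45} — both open, so U is clopen.
  U = {40, 41, 42, 43, 44, 45}, X ∖ U = ∅ — both open, so U is clopen.
Only trivial clopens (∅ and X) exist, so (X, τ) is connected.
Compute connected components by grouping points that agree on all clopens:
  component: {40, 41, 42, 43, 44, 45}


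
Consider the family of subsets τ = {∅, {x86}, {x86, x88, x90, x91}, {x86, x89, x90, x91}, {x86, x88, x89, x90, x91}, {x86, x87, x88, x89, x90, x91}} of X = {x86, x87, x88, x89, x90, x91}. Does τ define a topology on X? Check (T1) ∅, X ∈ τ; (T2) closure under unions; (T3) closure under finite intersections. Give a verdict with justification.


τ is NOT a topology on X.

Axiom (T1): ∅ ∈ τ? Yes; X ∈ τ? Yes.
Axiom (T2/T3): check pairwise unions and intersections of members of τ.
Counterexample for (T3): {x86, x88, x90, x91} ∩ {x86, x89, x90, x91} = {x86, x90, x91} ∉ τ. Therefore τ is NOT a topology.


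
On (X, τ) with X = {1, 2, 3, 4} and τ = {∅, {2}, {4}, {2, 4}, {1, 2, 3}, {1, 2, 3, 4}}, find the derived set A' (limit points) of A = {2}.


A' = {1, 3}

For each x ∈ X, list the open sets U ∈ τ with x ∈ U, then check whether U ∩ (A ∖ {x}) ≠ ∅ for every such U.
  x = 1: opens ∋ x are {1, 2, 3}, {1, 2, 3, 4}; each meets A ∖ {1}, so x IS a limit point.
  x = 2: open {2} ∋ x has {2} ∩ (A ∖ {2}) = ∅, so x is NOT a limit point.
  x = 3: opens ∋ x are {1, 2, 3}, {1, 2, 3, 4}; each meets A ∖ {3}, so x IS a limit point.
  x = 4: open {4} ∋ x has {4} ∩ (A ∖ {4}) = ∅, so x is NOT a limit point.
Collecting: A' = {1, 3}.


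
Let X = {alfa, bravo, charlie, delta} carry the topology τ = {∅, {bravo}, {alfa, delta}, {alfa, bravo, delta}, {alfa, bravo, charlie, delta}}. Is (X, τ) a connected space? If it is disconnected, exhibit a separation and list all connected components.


(X, τ) is connected.

Find clopen sets (U ∈ τ with X ∖ U ∈ τ):
  U = ∅, X ∖ U = {alfa, bravo, charlie, delta} — both open, so U is clopen.
  U = {alfa, bravo, charlie, delta}, X ∖ U = ∅ — both open, so U is clopen.
Only trivial clopens (∅ and X) exist, so (X, τ) is connected.
Compute connected components by grouping points that agree on all clopens:
  component: {alfa, bravo, charlie, delta}


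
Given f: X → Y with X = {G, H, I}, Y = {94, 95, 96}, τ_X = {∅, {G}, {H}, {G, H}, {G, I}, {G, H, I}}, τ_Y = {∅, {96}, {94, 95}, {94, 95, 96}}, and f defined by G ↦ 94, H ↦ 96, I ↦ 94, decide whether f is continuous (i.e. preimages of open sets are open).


f IS continuous.

Compute f^{-1}(U) for each U ∈ τ_Y:
  U = ∅: f^{-1}(U) = ∅ ∈ τ_X ✓.
  U = {96}: f^{-1}(U) = {H} ∈ τ_X ✓.
  U = {94, 95}: f^{-1}(U) = {G, I} ∈ τ_X ✓.
  U = {94, 95, 96}: f^{-1}(U) = {G, H, I} ∈ τ_X ✓.
Every preimage lies in τ_X, so f IS continuous.


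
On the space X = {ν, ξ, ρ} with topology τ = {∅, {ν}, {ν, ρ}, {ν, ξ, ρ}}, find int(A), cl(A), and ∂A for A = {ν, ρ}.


int(A) = {ν, ρ}, cl(A) = {ν, ξ, ρ}, ∂A = {ξ}.

Closed sets in (X, τ) are complements of opens:
  closed(X, τ) = {∅, {ξ}, {ξ, ρ}, {ν, ξ, ρ}}.
int(A) = ⋃ {U ∈ τ : U ⊆ A}. Opens contained in A: ∅, {ν}, {ν, ρ}.
Taking the union of these: int(A) = {ν, ρ}.
cl(A) = ⋂ {C closed : A ⊆ C}. Closed sets containing A: {ν, ξ, ρ}.
Intersecting these: cl(A) = {ν, ξ, ρ}.
∂A = cl(A) ∖ int(A) = {ν, ξ, ρ} ∖ {ν, ρ} = {ξ}.


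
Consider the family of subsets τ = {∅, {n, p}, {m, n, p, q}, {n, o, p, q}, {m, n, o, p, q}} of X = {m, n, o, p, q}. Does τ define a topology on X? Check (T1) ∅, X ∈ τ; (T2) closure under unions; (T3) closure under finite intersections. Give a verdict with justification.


τ is NOT a topology on X.

Axiom (T1): ∅ ∈ τ? Yes; X ∈ τ? Yes.
Axiom (T2/T3): check pairwise unions and intersections of members of τ.
Counterexample for (T3): {m, n, p, q} ∩ {n, o, p, q} = {n, p, q} ∉ τ. Therefore τ is NOT a topology.


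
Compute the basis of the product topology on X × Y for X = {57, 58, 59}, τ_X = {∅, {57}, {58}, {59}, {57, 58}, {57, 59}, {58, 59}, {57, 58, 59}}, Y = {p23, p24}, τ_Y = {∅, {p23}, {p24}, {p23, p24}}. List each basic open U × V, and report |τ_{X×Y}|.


Basis B = {∅ × ∅, {57} × {p23}, {57} × {p24}, {58} × {p23}, {58} × {p24}, {59} × {p23}, {59} × {p24}, {57} × {p23, p24}, {57, 58} × {p23}, {57, 59} × {p23}, {57, 58} × {p24}, {57, 59} × {p24}, {58} × {p23, p24}, {58, 59} × {p23}, {58, 59} × {p24}, {59} × {p23, p24}, {57, 58, 59} × {p23}, {57, 58, 59} × {p24}, {57, 58} × {p23, p24}, {57, 59} × {p23, p24}, {58, 59} × {p23, p24}, {57, 58, 59} × {p23, p24}}; |τ_{X×Y}| = 64.

Enumerate products U × V with U ∈ τ_X, V ∈ τ_Y (deduplicated):
  ∅ × ∅ = {} (∅)
  {57} × {p23} = {(57,p23)}
  {57} × {p24} = {(57,p24)}
  {58} × {p23} = {(58,p23)}
  {58} × {p24} = {(58,p24)}
  {59} × {p23} = {(59,p23)}
  {59} × {p24} = {(59,p24)}
  {57} × {p23, p24} = {(57,p23), (57,p24)}
  {57, 58} × {p23} = {(57,p23), (58,p23)}
  {57, 59} × {p23} = {(57,p23), (59,p23)}
  {57, 58} × {p24} = {(57,p24), (58,p24)}
  {57, 59} × {p24} = {(57,p24), (59,p24)}
  {58} × {p23, p24} = {(58,p23), (58,p24)}
  {58, 59} × {p23} = {(58,p23), (59,p23)}
  {58, 59} × {p24} = {(58,p24), (59,p24)}
  {59} × {p23, p24} = {(59,p23), (59,p24)}
  {57, 58, 59} × {p23} = {(57,p23), (58,p23), (59,p23)}
  {57, 58, 59} × {p24} = {(57,p24), (58,p24), (59,p24)}
  {57, 58} × {p23, p24} = {(57,p23), (57,p24), (58,p23), (58,p24)}
  {57, 59} × {p23, p24} = {(57,p23), (57,p24), (59,p23), (59,p24)}
  {58, 59} × {p23, p24} = {(58,p23), (58,p24), (59,p23), (59,p24)}
  {57, 58, 59} × {p23, p24} = {(57,p23), (57,p24), (58,p23), (58,p24), (59,p23), (59,p24)}
These 22 distinct sets form the basis B.
Close under arbitrary unions to get τ_{X×Y}; counting gives |τ_{X×Y}| = 64.


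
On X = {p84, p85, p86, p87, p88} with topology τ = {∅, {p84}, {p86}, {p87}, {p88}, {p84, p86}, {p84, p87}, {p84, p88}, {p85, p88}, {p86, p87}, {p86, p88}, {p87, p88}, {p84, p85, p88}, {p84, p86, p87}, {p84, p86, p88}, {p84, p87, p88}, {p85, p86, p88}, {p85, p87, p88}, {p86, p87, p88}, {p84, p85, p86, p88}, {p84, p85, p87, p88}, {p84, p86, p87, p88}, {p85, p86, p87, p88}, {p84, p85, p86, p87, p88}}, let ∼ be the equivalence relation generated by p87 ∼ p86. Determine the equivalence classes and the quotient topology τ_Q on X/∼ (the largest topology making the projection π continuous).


X/∼ = {[p84], [p85], [p86=p87], [p88]}; |τ_Q| = 12.

Equivalence classes: [p84], [p85], [p86=p87], [p88].
Quotient map π: X → X/∼ sends p84 ↦ [p84], p85 ↦ [p85], p86 ↦ [p86=p87], p87 ↦ [p86=p87], p88 ↦ [p88].
For each subset V ⊆ X/∼, compute π^{-1}(V) ⊆ X and check whether π^{-1}(V) ∈ τ. V is open in τ_Q iff π^{-1}(V) ∈ τ.
  V = {}: π^{-1}(V) = ∅ ∈ τ ✓.
  V = {[p84]}: π^{-1}(V) = {p84} ∈ τ ✓.
  V = {[p85]}: π^{-1}(V) = {p85} ∉ τ ✗.
  V = {[p84], [p85]}: π^{-1}(V) = {p84, p85} ∉ τ ✗.
  V = {[p86=p87]}: π^{-1}(V) = {p86, p87} ∈ τ ✓.
  V = {[p84], [p86=p87]}: π^{-1}(V) = {p84, p86, p87} ∈ τ ✓.
  V = {[p85], [p86=p87]}: π^{-1}(V) = {p85, p86, p87} ∉ τ ✗.
  V = {[p84], [p85], [p86=p87]}: π^{-1}(V) = {p84, p85, p86, p87} ∉ τ ✗.
  V = {[p88]}: π^{-1}(V) = {p88} ∈ τ ✓.
  V = {[p84], [p88]}: π^{-1}(V) = {p84, p88} ∈ τ ✓.
  V = {[p85], [p88]}: π^{-1}(V) = {p85, p88} ∈ τ ✓.
  V = {[p84], [p85], [p88]}: π^{-1}(V) = {p84, p85, p88} ∈ τ ✓.
  V = {[p86=p87], [p88]}: π^{-1}(V) = {p86, p87, p88} ∈ τ ✓.
  V = {[p84], [p86=p87], [p88]}: π^{-1}(V) = {p84, p86, p87, p88} ∈ τ ✓.
  V = {[p85], [p86=p87], [p88]}: π^{-1}(V) = {p85, p86, p87, p88} ∈ τ ✓.
  V = {[p84], [p85], [p86=p87], [p88]}: π^{-1}(V) = {p84, p85, p86, p87, p88} ∈ τ ✓.
Open sets in the quotient: τ_Q = {{}, {[p84]}, {[p86=p87]}, {[p84], [p86=p87]}, {[p88]}, {[p84], [p88]}, {[p85], [p88]}, {[p84], [p85], [p88]}, {[p86=p87], [p88]}, {[p84], [p86=p87], [p88]}, {[p85], [p86=p87], [p88]}, {[p84], [p85], [p86=p87], [p88]}} (12 elements).


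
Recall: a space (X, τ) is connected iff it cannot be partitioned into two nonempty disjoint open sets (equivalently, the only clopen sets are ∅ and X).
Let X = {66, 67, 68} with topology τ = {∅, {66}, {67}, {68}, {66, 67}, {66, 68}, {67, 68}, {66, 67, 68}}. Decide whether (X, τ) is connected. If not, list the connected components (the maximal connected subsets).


(X, τ) is disconnected; components = [{66}, {67}, {68}].

Find clopen sets (U ∈ τ with X ∖ U ∈ τ):
  U = ∅, X ∖ U = {66, 67, 68} — both open, so U is clopen.
  U = {66}, X ∖ U = {67, 68} — both open, so U is clopen.
  U = {67}, X ∖ U = {66, 68} — both open, so U is clopen.
  U = {68}, X ∖ U = {66, 67} — both open, so U is clopen.
  U = {66, 67}, X ∖ U = {68} — both open, so U is clopen.
  U = {66, 68}, X ∖ U = {67} — both open, so U is clopen.
  U = {67, 68}, X ∖ U = {66} — both open, so U is clopen.
  U = {66, 67, 68}, X ∖ U = ∅ — both open, so U is clopen.
Nontrivial clopen(s) exist: e.g. {67}. So (X, τ) is disconnected.
Compute connected components by grouping points that agree on all clopens:
  component: {66}
  component: {67}
  component: {68}


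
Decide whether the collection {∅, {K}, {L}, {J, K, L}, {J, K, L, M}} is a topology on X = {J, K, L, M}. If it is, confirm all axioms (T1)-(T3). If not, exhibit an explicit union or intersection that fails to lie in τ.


τ is NOT a topology on X.

Axiom (T1): ∅ ∈ τ? Yes; X ∈ τ? Yes.
Axiom (T2/T3): check pairwise unions and intersections of members of τ.
Counterexample for (T2): {K} ∪ {L} = {K, L} ∉ τ. Therefore τ is NOT a topology.


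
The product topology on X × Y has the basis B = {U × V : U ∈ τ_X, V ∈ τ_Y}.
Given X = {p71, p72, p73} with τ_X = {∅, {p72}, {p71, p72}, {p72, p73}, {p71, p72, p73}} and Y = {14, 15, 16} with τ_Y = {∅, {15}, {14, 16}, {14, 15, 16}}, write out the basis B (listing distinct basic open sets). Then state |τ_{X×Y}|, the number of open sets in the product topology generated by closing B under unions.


Basis B = {∅ × ∅, {p72} × {15}, {p71, p72} × {15}, {p72} × {14, 16}, {p72, p73} × {15}, {p71, p72, p73} × {15}, {p72} × {14, 15, 16}, {p71, p72} × {14, 16}, {p72, p73} × {14, 16}, {p71, p72} × {14, 15, 16}, {p71, p72, p73} × {14, 16}, {p72, p73} × {14, 15, 16}, {p71, p72, p73} × {14, 15, 16}}; |τ_{X×Y}| = 25.

Enumerate products U × V with U ∈ τ_X, V ∈ τ_Y (deduplicated):
  ∅ × ∅ = {} (∅)
  {p72} × {15} = {(p72,15)}
  {p71, p72} × {15} = {(p71,15), (p72,15)}
  {p72} × {14, 16} = {(p72,14), (p72,16)}
  {p72, p73} × {15} = {(p72,15), (p73,15)}
  {p71, p72, p73} × {15} = {(p71,15), (p72,15), (p73,15)}
  {p72} × {14, 15, 16} = {(p72,14), (p72,15), (p72,16)}
  {p71, p72} × {14, 16} = {(p71,14), (p71,16), (p72,14), (p72,16)}
  {p72, p73} × {14, 16} = {(p72,14), (p72,16), (p73,14), (p73,16)}
  {p71, p72} × {14, 15, 16} = {(p71,14), (p71,15), (p71,16), (p72,14), (p72,15), (p72,16)}
  {p71, p72, p73} × {14, 16} = {(p71,14), (p71,16), (p72,14), (p72,16), (p73,14), (p73,16)}
  {p72, p73} × {14, 15, 16} = {(p72,14), (p72,15), (p72,16), (p73,14), (p73,15), (p73,16)}
  {p71, p72, p73} × {14, 15, 16} = {(p71,14), (p71,15), (p71,16), (p72,14), (p72,15), (p72,16), (p73,14), (p73,15), (p73,16)}
These 13 distinct sets form the basis B.
Close under arbitrary unions to get τ_{X×Y}; counting gives |τ_{X×Y}| = 25.


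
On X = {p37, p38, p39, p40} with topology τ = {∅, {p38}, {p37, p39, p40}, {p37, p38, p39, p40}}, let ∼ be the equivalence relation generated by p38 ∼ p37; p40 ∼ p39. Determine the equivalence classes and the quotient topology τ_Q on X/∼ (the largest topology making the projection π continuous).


X/∼ = {[p37=p38], [p39=p40]}; |τ_Q| = 2.

Equivalence classes: [p37=p38], [p39=p40].
Quotient map π: X → X/∼ sends p37 ↦ [p37=p38], p38 ↦ [p37=p38], p39 ↦ [p39=p40], p40 ↦ [p39=p40].
For each subset V ⊆ X/∼, compute π^{-1}(V) ⊆ X and check whether π^{-1}(V) ∈ τ. V is open in τ_Q iff π^{-1}(V) ∈ τ.
  V = {}: π^{-1}(V) = ∅ ∈ τ ✓.
  V = {[p37=p38]}: π^{-1}(V) = {p37, p38} ∉ τ ✗.
  V = {[p39=p40]}: π^{-1}(V) = {p39, p40} ∉ τ ✗.
  V = {[p37=p38], [p39=p40]}: π^{-1}(V) = {p37, p38, p39, p40} ∈ τ ✓.
Open sets in the quotient: τ_Q = {{}, {[p37=p38], [p39=p40]}} (2 elements).


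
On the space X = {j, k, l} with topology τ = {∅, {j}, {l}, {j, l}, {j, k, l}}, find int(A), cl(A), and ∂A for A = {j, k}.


int(A) = {j}, cl(A) = {j, k}, ∂A = {k}.

Closed sets in (X, τ) are complements of opens:
  closed(X, τ) = {∅, {k}, {j, k}, {k, l}, {j, k, l}}.
int(A) = ⋃ {U ∈ τ : U ⊆ A}. Opens contained in A: ∅, {j}.
Taking the union of these: int(A) = {j}.
cl(A) = ⋂ {C closed : A ⊆ C}. Closed sets containing A: {j, k}, {j, k, l}.
Intersecting these: cl(A) = {j, k}.
∂A = cl(A) ∖ int(A) = {j, k} ∖ {j} = {k}.


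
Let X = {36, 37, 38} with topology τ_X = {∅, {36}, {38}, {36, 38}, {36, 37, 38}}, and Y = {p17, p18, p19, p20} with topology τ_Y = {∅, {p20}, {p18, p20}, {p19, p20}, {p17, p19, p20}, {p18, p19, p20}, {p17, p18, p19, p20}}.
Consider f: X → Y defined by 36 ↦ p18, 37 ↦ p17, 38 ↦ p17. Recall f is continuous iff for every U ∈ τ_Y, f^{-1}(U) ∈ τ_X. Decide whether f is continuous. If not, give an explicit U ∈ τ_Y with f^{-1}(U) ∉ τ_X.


f is NOT continuous.

Compute f^{-1}(U) for each U ∈ τ_Y:
  U = ∅: f^{-1}(U) = ∅ ∈ τ_X ✓.
  U = {p20}: f^{-1}(U) = ∅ ∈ τ_X ✓.
  U = {p18, p20}: f^{-1}(U) = {36} ∈ τ_X ✓.
  U = {p19, p20}: f^{-1}(U) = ∅ ∈ τ_X ✓.
  U = {p17, p19, p20}: f^{-1}(U) = {37, 38} ∉ τ_X ✗.
  U = {p18, p19, p20}: f^{-1}(U) = {36} ∈ τ_X ✓.
  U = {p17, p18, p19, p20}: f^{-1}(U) = {36, 37, 38} ∈ τ_X ✓.
Found U = {p17, p19, p20} with f^{-1}(U) = {37, 38} not in τ_X. Therefore f is NOT continuous.


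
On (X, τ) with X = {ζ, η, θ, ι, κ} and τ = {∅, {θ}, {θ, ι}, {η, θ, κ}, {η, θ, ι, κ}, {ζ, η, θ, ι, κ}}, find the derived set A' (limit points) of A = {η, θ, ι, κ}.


A' = {ζ, η, ι, κ}

For each x ∈ X, list the open sets U ∈ τ with x ∈ U, then check whether U ∩ (A ∖ {x}) ≠ ∅ for every such U.
  x = ζ: opens ∋ x are {ζ, η, θ, ι, κ}; each meets A ∖ {ζ}, so x IS a limit point.
  x = η: opens ∋ x are {η, θ, κ}, {η, θ, ι, κ}, {ζ, η, θ, ι, κ}; each meets A ∖ {η}, so x IS a limit point.
  x = θ: open {θ} ∋ x has {θ} ∩ (A ∖ {θ}) = ∅, so x is NOT a limit point.
  x = ι: opens ∋ x are {θ, ι}, {η, θ, ι, κ}, {ζ, η, θ, ι, κ}; each meets A ∖ {ι}, so x IS a limit point.
  x = κ: opens ∋ x are {η, θ, κ}, {η, θ, ι, κ}, {ζ, η, θ, ι, κ}; each meets A ∖ {κ}, so x IS a limit point.
Collecting: A' = {ζ, η, ι, κ}.


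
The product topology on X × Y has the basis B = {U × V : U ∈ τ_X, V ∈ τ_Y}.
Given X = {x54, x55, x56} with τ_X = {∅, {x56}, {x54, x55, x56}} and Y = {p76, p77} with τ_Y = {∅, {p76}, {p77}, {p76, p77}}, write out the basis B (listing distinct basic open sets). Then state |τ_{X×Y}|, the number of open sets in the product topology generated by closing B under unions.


Basis B = {∅ × ∅, {x56} × {p76}, {x56} × {p77}, {x56} × {p76, p77}, {x54, x55, x56} × {p76}, {x54, x55, x56} × {p77}, {x54, x55, x56} × {p76, p77}}; |τ_{X×Y}| = 9.

Enumerate products U × V with U ∈ τ_X, V ∈ τ_Y (deduplicated):
  ∅ × ∅ = {} (∅)
  {x56} × {p76} = {(x56,p76)}
  {x56} × {p77} = {(x56,p77)}
  {x56} × {p76, p77} = {(x56,p76), (x56,p77)}
  {x54, x55, x56} × {p76} = {(x54,p76), (x55,p76), (x56,p76)}
  {x54, x55, x56} × {p77} = {(x54,p77), (x55,p77), (x56,p77)}
  {x54, x55, x56} × {p76, p77} = {(x54,p76), (x54,p77), (x55,p76), (x55,p77), (x56,p76), (x56,p77)}
These 7 distinct sets form the basis B.
Close under arbitrary unions to get τ_{X×Y}; counting gives |τ_{X×Y}| = 9.


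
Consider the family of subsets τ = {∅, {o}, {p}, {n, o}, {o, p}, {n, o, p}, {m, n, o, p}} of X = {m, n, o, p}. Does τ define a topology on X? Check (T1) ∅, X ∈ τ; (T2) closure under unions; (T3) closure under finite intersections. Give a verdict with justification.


τ IS a topology on X.

Axiom (T1): ∅ ∈ τ? Yes; X ∈ τ? Yes.
Axiom (T2/T3): check pairwise unions and intersections of members of τ.
All pairwise intersections and unions checked — each lies in τ. Therefore τ satisfies (T1), (T2), (T3): it IS a topology on X.


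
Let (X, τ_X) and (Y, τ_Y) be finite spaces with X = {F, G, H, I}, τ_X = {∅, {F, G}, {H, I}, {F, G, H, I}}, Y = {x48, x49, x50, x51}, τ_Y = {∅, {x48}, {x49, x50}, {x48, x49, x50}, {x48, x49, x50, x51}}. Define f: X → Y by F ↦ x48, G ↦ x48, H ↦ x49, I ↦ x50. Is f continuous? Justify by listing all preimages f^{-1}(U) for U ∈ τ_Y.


f IS continuous.

Compute f^{-1}(U) for each U ∈ τ_Y:
  U = ∅: f^{-1}(U) = ∅ ∈ τ_X ✓.
  U = {x48}: f^{-1}(U) = {F, G} ∈ τ_X ✓.
  U = {x49, x50}: f^{-1}(U) = {H, I} ∈ τ_X ✓.
  U = {x48, x49, x50}: f^{-1}(U) = {F, G, H, I} ∈ τ_X ✓.
  U = {x48, x49, x50, x51}: f^{-1}(U) = {F, G, H, I} ∈ τ_X ✓.
Every preimage lies in τ_X, so f IS continuous.


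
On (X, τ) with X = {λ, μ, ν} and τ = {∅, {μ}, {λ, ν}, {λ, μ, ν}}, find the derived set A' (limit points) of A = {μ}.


A' = ∅

For each x ∈ X, list the open sets U ∈ τ with x ∈ U, then check whether U ∩ (A ∖ {x}) ≠ ∅ for every such U.
  x = λ: open {λ, ν} ∋ x has {λ, ν} ∩ (A ∖ {λ}) = ∅, so x is NOT a limit point.
  x = μ: open {μ} ∋ x has {μ} ∩ (A ∖ {μ}) = ∅, so x is NOT a limit point.
  x = ν: open {λ, ν} ∋ x has {λ, ν} ∩ (A ∖ {ν}) = ∅, so x is NOT a limit point.
Collecting: A' = ∅.


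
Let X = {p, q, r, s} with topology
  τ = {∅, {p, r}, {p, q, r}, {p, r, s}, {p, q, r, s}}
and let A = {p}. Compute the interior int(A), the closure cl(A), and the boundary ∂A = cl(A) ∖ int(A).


int(A) = ∅, cl(A) = {p, q, r, s}, ∂A = {p, q, r, s}.

Closed sets in (X, τ) are complements of opens:
  closed(X, τ) = {∅, {q}, {s}, {q, s}, {p, q, r, s}}.
int(A) = ⋃ {U ∈ τ : U ⊆ A}. Opens contained in A: ∅.
Taking the union of these: int(A) = ∅.
cl(A) = ⋂ {C closed : A ⊆ C}. Closed sets containing A: {p, q, r, s}.
Intersecting these: cl(A) = {p, q, r, s}.
∂A = cl(A) ∖ int(A) = {p, q, r, s} ∖ ∅ = {p, q, r, s}.


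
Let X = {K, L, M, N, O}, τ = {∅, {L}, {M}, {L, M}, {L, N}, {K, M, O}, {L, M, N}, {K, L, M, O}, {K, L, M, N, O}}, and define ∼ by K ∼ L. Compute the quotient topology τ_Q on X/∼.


X/∼ = {[K=L], [M], [N], [O]}; |τ_Q| = 4.

Equivalence classes: [K=L], [M], [N], [O].
Quotient map π: X → X/∼ sends K ↦ [K=L], L ↦ [K=L], M ↦ [M], N ↦ [N], O ↦ [O].
For each subset V ⊆ X/∼, compute π^{-1}(V) ⊆ X and check whether π^{-1}(V) ∈ τ. V is open in τ_Q iff π^{-1}(V) ∈ τ.
  V = {}: π^{-1}(V) = ∅ ∈ τ ✓.
  V = {[K=L]}: π^{-1}(V) = {K, L} ∉ τ ✗.
  V = {[M]}: π^{-1}(V) = {M} ∈ τ ✓.
  V = {[K=L], [M]}: π^{-1}(V) = {K, L, M} ∉ τ ✗.
  V = {[N]}: π^{-1}(V) = {N} ∉ τ ✗.
  V = {[K=L], [N]}: π^{-1}(V) = {K, L, N} ∉ τ ✗.
  V = {[M], [N]}: π^{-1}(V) = {M, N} ∉ τ ✗.
  V = {[K=L], [M], [N]}: π^{-1}(V) = {K, L, M, N} ∉ τ ✗.
  V = {[O]}: π^{-1}(V) = {O} ∉ τ ✗.
  V = {[K=L], [O]}: π^{-1}(V) = {K, L, O} ∉ τ ✗.
  V = {[M], [O]}: π^{-1}(V) = {M, O} ∉ τ ✗.
  V = {[K=L], [M], [O]}: π^{-1}(V) = {K, L, M, O} ∈ τ ✓.
  V = {[N], [O]}: π^{-1}(V) = {N, O} ∉ τ ✗.
  V = {[K=L], [N], [O]}: π^{-1}(V) = {K, L, N, O} ∉ τ ✗.
  V = {[M], [N], [O]}: π^{-1}(V) = {M, N, O} ∉ τ ✗.
  V = {[K=L], [M], [N], [O]}: π^{-1}(V) = {K, L, M, N, O} ∈ τ ✓.
Open sets in the quotient: τ_Q = {{}, {[M]}, {[K=L], [M], [O]}, {[K=L], [M], [N], [O]}} (4 elements).


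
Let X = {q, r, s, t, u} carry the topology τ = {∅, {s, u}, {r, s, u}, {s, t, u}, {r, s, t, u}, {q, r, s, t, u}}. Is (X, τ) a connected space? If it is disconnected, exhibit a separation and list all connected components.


(X, τ) is connected.

Find clopen sets (U ∈ τ with X ∖ U ∈ τ):
  U = ∅, X ∖ U = {q, r, s, t, u} — both open, so U is clopen.
  U = {q, r, s, t, u}, X ∖ U = ∅ — both open, so U is clopen.
Only trivial clopens (∅ and X) exist, so (X, τ) is connected.
Compute connected components by grouping points that agree on all clopens:
  component: {q, r, s, t, u}


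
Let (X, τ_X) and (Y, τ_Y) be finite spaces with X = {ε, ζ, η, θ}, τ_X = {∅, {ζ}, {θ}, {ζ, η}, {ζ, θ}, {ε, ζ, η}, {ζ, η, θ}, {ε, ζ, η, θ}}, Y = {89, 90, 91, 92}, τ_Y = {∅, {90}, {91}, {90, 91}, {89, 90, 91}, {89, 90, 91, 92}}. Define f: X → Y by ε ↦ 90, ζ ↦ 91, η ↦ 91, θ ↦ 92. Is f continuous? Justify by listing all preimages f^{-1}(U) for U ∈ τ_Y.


f is NOT continuous.

Compute f^{-1}(U) for each U ∈ τ_Y:
  U = ∅: f^{-1}(U) = ∅ ∈ τ_X ✓.
  U = {90}: f^{-1}(U) = {ε} ∉ τ_X ✗.
  U = {91}: f^{-1}(U) = {ζ, η} ∈ τ_X ✓.
  U = {90, 91}: f^{-1}(U) = {ε, ζ, η} ∈ τ_X ✓.
  U = {89, 90, 91}: f^{-1}(U) = {ε, ζ, η} ∈ τ_X ✓.
  U = {89, 90, 91, 92}: f^{-1}(U) = {ε, ζ, η, θ} ∈ τ_X ✓.
Found U = {90} with f^{-1}(U) = {ε} not in τ_X. Therefore f is NOT continuous.


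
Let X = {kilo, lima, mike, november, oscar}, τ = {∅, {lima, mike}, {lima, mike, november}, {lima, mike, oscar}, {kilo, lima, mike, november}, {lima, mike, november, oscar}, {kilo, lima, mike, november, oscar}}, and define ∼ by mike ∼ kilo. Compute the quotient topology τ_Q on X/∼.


X/∼ = {[kilo=mike], [lima], [november], [oscar]}; |τ_Q| = 3.

Equivalence classes: [kilo=mike], [lima], [november], [oscar].
Quotient map π: X → X/∼ sends kilo ↦ [kilo=mike], lima ↦ [lima], mike ↦ [kilo=mike], november ↦ [november], oscar ↦ [oscar].
For each subset V ⊆ X/∼, compute π^{-1}(V) ⊆ X and check whether π^{-1}(V) ∈ τ. V is open in τ_Q iff π^{-1}(V) ∈ τ.
  V = {}: π^{-1}(V) = ∅ ∈ τ ✓.
  V = {[kilo=mike]}: π^{-1}(V) = {kilo, mike} ∉ τ ✗.
  V = {[lima]}: π^{-1}(V) = {lima} ∉ τ ✗.
  V = {[kilo=mike], [lima]}: π^{-1}(V) = {kilo, lima, mike} ∉ τ ✗.
  V = {[november]}: π^{-1}(V) = {november} ∉ τ ✗.
  V = {[kilo=mike], [november]}: π^{-1}(V) = {kilo, mike, november} ∉ τ ✗.
  V = {[lima], [november]}: π^{-1}(V) = {lima, november} ∉ τ ✗.
  V = {[kilo=mike], [lima], [november]}: π^{-1}(V) = {kilo, lima, mike, november} ∈ τ ✓.
  V = {[oscar]}: π^{-1}(V) = {oscar} ∉ τ ✗.
  V = {[kilo=mike], [oscar]}: π^{-1}(V) = {kilo, mike, oscar} ∉ τ ✗.
  V = {[lima], [oscar]}: π^{-1}(V) = {lima, oscar} ∉ τ ✗.
  V = {[kilo=mike], [lima], [oscar]}: π^{-1}(V) = {kilo, lima, mike, oscar} ∉ τ ✗.
  V = {[november], [oscar]}: π^{-1}(V) = {november, oscar} ∉ τ ✗.
  V = {[kilo=mike], [november], [oscar]}: π^{-1}(V) = {kilo, mike, november, oscar} ∉ τ ✗.
  V = {[lima], [november], [oscar]}: π^{-1}(V) = {lima, november, oscar} ∉ τ ✗.
  V = {[kilo=mike], [lima], [november], [oscar]}: π^{-1}(V) = {kilo, lima, mike, november, oscar} ∈ τ ✓.
Open sets in the quotient: τ_Q = {{}, {[kilo=mike], [lima], [november]}, {[kilo=mike], [lima], [november], [oscar]}} (3 elements).


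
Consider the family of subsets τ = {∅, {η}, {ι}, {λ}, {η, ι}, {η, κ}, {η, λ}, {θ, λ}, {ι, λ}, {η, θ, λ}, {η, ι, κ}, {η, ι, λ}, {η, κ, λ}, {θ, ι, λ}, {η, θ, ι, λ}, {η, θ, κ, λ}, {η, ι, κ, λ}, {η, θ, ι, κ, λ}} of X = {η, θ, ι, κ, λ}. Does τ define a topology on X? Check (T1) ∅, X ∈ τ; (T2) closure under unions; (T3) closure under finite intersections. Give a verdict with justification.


τ IS a topology on X.

Axiom (T1): ∅ ∈ τ? Yes; X ∈ τ? Yes.
Axiom (T2/T3): check pairwise unions and intersections of members of τ.
All pairwise intersections and unions checked — each lies in τ. Therefore τ satisfies (T1), (T2), (T3): it IS a topology on X.


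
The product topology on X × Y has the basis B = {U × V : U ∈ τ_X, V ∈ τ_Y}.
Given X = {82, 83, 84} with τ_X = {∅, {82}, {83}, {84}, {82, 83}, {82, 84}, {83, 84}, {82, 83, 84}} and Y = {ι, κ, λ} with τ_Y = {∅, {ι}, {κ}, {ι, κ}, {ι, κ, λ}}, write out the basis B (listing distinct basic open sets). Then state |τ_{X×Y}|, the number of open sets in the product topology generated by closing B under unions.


Basis B = {∅ × ∅, {82} × {ι}, {82} × {κ}, {83} × {ι}, {83} × {κ}, {84} × {ι}, {84} × {κ}, {82} × {ι, κ}, {82, 83} × {ι}, {82, 84} × {ι}, {82, 83} × {κ}, {82, 84} × {κ}, {83} × {ι, κ}, {83, 84} × {ι}, {83, 84} × {κ}, {84} × {ι, κ}, {82} × {ι, κ, λ}, {82, 83, 84} × {ι}, {82, 83, 84} × {κ}, {83} × {ι, κ, λ}, {84} × {ι, κ, λ}, {82, 83} × {ι, κ}, {82, 84} × {ι, κ}, {83, 84} × {ι, κ}, {82, 83} × {ι, κ, λ}, {82, 84} × {ι, κ, λ}, {82, 83, 84} × {ι, κ}, {83, 84} × {ι, κ, λ}, {82, 83, 84} × {ι, κ, λ}}; |τ_{X×Y}| = 125.

Enumerate products U × V with U ∈ τ_X, V ∈ τ_Y (deduplicated):
  ∅ × ∅ = {} (∅)
  {82} × {ι} = {(82,ι)}
  {82} × {κ} = {(82,κ)}
  {83} × {ι} = {(83,ι)}
  {83} × {κ} = {(83,κ)}
  {84} × {ι} = {(84,ι)}
  {84} × {κ} = {(84,κ)}
  {82} × {ι, κ} = {(82,ι), (82,κ)}
  {82, 83} × {ι} = {(82,ι), (83,ι)}
  {82, 84} × {ι} = {(82,ι), (84,ι)}
  {82, 83} × {κ} = {(82,κ), (83,κ)}
  {82, 84} × {κ} = {(82,κ), (84,κ)}
  {83} × {ι, κ} = {(83,ι), (83,κ)}
  {83, 84} × {ι} = {(83,ι), (84,ι)}
  {83, 84} × {κ} = {(83,κ), (84,κ)}
  {84} × {ι, κ} = {(84,ι), (84,κ)}
  {82} × {ι, κ, λ} = {(82,ι), (82,κ), (82,λ)}
  {82, 83, 84} × {ι} = {(82,ι), (83,ι), (84,ι)}
  {82, 83, 84} × {κ} = {(82,κ), (83,κ), (84,κ)}
  {83} × {ι, κ, λ} = {(83,ι), (83,κ), (83,λ)}
  {84} × {ι, κ, λ} = {(84,ι), (84,κ), (84,λ)}
  {82, 83} × {ι, κ} = {(82,ι), (82,κ), (83,ι), (83,κ)}
  {82, 84} × {ι, κ} = {(82,ι), (82,κ), (84,ι), (84,κ)}
  {83, 84} × {ι, κ} = {(83,ι), (83,κ), (84,ι), (84,κ)}
  {82, 83} × {ι, κ, λ} = {(82,ι), (82,κ), (82,λ), (83,ι), (83,κ), (83,λ)}
  {82, 84} × {ι, κ, λ} = {(82,ι), (82,κ), (82,λ), (84,ι), (84,κ), (84,λ)}
  {82, 83, 84} × {ι, κ} = {(82,ι), (82,κ), (83,ι), (83,κ), (84,ι), (84,κ)}
  {83, 84} × {ι, κ, λ} = {(83,ι), (83,κ), (83,λ), (84,ι), (84,κ), (84,λ)}
  {82, 83, 84} × {ι, κ, λ} = {(82,ι), (82,κ), (82,λ), (83,ι), (83,κ), (83,λ), (84,ι), (84,κ), (84,λ)}
These 29 distinct sets form the basis B.
Close under arbitrary unions to get τ_{X×Y}; counting gives |τ_{X×Y}| = 125.
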